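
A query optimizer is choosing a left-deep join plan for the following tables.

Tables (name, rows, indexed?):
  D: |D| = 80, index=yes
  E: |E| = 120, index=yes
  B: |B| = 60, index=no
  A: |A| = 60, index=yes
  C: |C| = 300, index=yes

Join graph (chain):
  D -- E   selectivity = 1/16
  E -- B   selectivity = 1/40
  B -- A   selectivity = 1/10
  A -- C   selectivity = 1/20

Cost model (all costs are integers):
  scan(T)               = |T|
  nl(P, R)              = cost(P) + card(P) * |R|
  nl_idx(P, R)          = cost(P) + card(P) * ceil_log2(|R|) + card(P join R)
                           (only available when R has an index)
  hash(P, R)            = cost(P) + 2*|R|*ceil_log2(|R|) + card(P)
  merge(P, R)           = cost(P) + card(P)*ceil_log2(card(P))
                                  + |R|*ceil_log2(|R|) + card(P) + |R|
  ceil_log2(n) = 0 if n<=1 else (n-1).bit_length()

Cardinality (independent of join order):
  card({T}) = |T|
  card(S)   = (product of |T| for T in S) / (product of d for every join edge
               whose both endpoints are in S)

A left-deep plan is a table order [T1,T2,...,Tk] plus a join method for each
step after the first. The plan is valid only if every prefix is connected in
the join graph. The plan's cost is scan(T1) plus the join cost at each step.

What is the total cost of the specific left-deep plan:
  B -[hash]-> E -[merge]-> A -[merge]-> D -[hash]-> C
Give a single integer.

28240

step 1: scan B: cost=60, card=60
step 2: join E via hash
    card(P join E) = 60*120/(40) = 180
    cost = 60 + 2*120*7 + 60 = 1800
step 3: join A via merge
    card(P join A) = 180*60/(10) = 1080
    cost = 1800 + 180*8 + 60*6 + 180 + 60 = 3840
step 4: join D via merge
    card(P join D) = 1080*80/(16) = 5400
    cost = 3840 + 1080*11 + 80*7 + 1080 + 80 = 17440
step 5: join C via hash
    card(P join C) = 5400*300/(20) = 81000
    cost = 17440 + 2*300*9 + 5400 = 28240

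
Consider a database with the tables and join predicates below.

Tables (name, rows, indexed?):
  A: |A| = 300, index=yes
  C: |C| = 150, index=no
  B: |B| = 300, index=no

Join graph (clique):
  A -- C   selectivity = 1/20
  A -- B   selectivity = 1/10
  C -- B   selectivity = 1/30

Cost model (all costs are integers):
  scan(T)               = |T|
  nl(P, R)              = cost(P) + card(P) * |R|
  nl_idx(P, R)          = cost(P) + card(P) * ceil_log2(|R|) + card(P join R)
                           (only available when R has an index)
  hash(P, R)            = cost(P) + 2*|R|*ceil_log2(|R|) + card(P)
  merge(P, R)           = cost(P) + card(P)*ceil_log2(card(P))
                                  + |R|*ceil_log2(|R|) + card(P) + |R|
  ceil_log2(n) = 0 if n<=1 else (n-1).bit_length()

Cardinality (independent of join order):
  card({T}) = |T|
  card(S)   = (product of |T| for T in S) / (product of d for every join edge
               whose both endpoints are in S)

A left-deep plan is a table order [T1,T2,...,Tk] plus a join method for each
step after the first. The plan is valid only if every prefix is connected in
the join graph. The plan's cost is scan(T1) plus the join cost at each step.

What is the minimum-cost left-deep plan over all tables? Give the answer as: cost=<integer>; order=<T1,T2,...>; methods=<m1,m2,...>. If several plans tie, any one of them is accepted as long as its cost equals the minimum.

Selinger DP (subsets sized 1..n):
  {A}: scan cost=300, card=300
  {C}: scan cost=150, card=150
  {B}: scan cost=300, card=300
  {AC}: card=2250; try (C,hash)→3000, (A,nl_idx)→3750, (A,merge)→4500, (C,merge)→4650, (A,hash)→5700, (A,nl)→45150 …(+1); best=3000 via (C,hash)
  {AB}: card=9000; try (B,hash)→6000, (A,hash)→6000, (B,merge)→6300, (A,merge)→6300, (A,nl_idx)→12000, (B,nl)→90300 …(+1); best=6000 via (B,hash)
  {BC}: card=1500; try (C,hash)→3000, (B,merge)→4500, (C,merge)→4650, (B,hash)→5700, (B,nl)→45150, (C,nl)→45300; best=3000 via (C,hash)
  {ABC}: card=2250; try (A,hash)→9900, (B,hash)→10650, (C,hash)→17400, (A,nl_idx)→18750, (A,merge)→24000, (B,merge)→35250 …(+4); best=9900 via (A,hash)

cost=9900; order=B,C,A; methods=hash,hash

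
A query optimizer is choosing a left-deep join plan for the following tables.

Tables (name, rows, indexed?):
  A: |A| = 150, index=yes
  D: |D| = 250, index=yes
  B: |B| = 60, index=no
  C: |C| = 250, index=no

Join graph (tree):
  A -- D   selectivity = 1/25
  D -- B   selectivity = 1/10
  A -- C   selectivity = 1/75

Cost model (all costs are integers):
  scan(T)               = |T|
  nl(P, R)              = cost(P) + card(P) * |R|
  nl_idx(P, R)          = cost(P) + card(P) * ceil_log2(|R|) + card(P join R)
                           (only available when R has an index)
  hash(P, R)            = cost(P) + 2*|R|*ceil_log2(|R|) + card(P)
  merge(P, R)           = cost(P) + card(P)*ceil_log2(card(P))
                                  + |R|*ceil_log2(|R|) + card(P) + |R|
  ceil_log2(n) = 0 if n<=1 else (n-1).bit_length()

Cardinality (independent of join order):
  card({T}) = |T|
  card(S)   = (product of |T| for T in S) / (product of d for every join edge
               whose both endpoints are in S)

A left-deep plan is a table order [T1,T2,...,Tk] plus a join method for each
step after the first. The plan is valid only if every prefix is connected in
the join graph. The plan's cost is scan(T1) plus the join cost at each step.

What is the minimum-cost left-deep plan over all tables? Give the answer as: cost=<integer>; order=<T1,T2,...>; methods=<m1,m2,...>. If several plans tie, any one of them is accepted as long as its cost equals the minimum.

Selinger DP (subsets sized 1..n):
  {A}: scan cost=150, card=150
  {D}: scan cost=250, card=250
  {B}: scan cost=60, card=60
  {C}: scan cost=250, card=250
  {AD}: card=1500; try (D,nl_idx)→2850, (A,hash)→2900, (D,merge)→3750, (A,nl_idx)→3750, (A,merge)→3850, (D,hash)→4300 …(+2); best=2850 via (D,nl_idx)
  {AC}: card=500; try (A,nl_idx)→2750, (A,hash)→2900, (C,merge)→3750, (A,merge)→3850, (C,hash)→4300, (C,nl)→37650 …(+1); best=2750 via (A,nl_idx)
  {BD}: card=1500; try (B,hash)→1220, (D,nl_idx)→2040, (D,merge)→2730, (B,merge)→2920, (D,hash)→4120, (D,nl)→15060 …(+1); best=1220 via (B,hash)
  {ABD}: card=9000; try (B,hash)→5070, (A,hash)→5120, (A,merge)→20570, (B,merge)→21270, (A,nl_idx)→22220, (B,nl)→92850 …(+1); best=5070 via (B,hash)
  {ACD}: card=5000; try (D,hash)→7250, (C,hash)→8350, (D,merge)→10000, (D,nl_idx)→11750, (C,merge)→23100, (D,nl)→127750 …(+1); best=7250 via (D,hash)
  {ABCD}: card=30000; try (B,hash)→12970, (C,hash)→18070, (B,merge)→77670, (C,merge)→142320, (B,nl)→307250, (C,nl)→2255070; best=12970 via (B,hash)

cost=12970; order=C,A,D,B; methods=nl_idx,hash,hash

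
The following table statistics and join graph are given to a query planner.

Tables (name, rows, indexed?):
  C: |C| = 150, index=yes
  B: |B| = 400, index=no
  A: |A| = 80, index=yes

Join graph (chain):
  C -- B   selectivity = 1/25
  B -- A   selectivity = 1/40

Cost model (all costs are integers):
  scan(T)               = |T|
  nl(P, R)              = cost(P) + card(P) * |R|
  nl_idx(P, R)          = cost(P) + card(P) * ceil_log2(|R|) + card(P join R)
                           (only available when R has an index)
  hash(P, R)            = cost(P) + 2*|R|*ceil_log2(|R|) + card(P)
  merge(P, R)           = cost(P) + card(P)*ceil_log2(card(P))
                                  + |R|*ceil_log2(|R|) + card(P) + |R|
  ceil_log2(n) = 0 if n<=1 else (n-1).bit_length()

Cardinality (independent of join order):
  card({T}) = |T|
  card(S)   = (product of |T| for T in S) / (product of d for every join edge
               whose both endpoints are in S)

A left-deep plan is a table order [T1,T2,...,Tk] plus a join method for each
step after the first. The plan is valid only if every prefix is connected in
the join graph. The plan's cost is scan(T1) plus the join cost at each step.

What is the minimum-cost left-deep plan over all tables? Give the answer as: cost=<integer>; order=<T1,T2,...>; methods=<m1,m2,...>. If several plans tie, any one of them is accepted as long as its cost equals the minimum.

Selinger DP (subsets sized 1..n):
  {C}: scan cost=150, card=150
  {B}: scan cost=400, card=400
  {A}: scan cost=80, card=80
  {BC}: card=2400; try (C,hash)→3200, (B,merge)→5500, (C,merge)→5750, (C,nl_idx)→6000, (B,hash)→7500, (B,nl)→60150 …(+1); best=3200 via (C,hash)
  {AB}: card=800; try (A,hash)→1920, (A,nl_idx)→4000, (B,merge)→4720, (A,merge)→5040, (B,hash)→7360, (B,nl)→32080 …(+1); best=1920 via (A,hash)
  {ABC}: card=4800; try (C,hash)→5120, (A,hash)→6720, (C,merge)→12070, (C,nl_idx)→13120, (A,nl_idx)→24800, (A,merge)→35040 …(+2); best=5120 via (C,hash)

cost=5120; order=B,A,C; methods=hash,hash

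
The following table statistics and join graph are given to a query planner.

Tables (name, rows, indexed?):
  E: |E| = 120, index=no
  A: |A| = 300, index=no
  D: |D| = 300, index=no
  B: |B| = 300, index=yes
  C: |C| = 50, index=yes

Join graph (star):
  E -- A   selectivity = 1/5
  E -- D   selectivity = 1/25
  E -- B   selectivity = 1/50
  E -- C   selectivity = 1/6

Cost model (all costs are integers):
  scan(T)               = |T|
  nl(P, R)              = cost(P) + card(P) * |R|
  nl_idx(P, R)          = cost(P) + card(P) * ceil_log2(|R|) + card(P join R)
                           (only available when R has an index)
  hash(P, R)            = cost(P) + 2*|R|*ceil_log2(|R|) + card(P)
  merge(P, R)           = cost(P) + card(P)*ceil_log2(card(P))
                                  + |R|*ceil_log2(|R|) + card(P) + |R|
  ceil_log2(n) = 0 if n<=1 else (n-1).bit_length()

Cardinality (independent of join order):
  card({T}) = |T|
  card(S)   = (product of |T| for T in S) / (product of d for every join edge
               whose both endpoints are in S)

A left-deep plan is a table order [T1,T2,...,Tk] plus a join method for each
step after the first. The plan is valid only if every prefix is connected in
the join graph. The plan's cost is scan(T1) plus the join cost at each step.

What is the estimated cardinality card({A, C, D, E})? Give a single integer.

720000

Tables in S: A(300), C(50), D(300), E(120)
Edges inside S: E-A(d=5), E-D(d=25), E-C(d=6)
numerator = 300 * 50 * 300 * 120 = 540000000
denominator = 5 * 25 * 6 = 750
card(S) = 540000000 / 750 = 720000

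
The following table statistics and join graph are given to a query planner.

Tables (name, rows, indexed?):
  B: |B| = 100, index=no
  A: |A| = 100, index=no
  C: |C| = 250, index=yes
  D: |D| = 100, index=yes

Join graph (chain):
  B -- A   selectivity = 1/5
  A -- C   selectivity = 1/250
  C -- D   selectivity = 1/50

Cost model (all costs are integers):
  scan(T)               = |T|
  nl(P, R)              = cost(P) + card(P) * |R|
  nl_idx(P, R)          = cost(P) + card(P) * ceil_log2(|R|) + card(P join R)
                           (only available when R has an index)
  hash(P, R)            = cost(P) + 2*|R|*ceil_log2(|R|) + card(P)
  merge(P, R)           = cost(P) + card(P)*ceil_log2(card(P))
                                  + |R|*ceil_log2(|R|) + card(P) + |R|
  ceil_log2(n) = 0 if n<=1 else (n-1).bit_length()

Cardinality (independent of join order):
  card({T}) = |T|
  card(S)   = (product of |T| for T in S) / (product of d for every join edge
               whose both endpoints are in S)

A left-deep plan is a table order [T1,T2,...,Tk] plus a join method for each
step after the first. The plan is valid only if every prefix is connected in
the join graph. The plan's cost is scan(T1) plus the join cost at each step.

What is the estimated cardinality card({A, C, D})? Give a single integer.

Tables in S: A(100), C(250), D(100)
Edges inside S: A-C(d=250), C-D(d=50)
numerator = 100 * 250 * 100 = 2500000
denominator = 250 * 50 = 12500
card(S) = 2500000 / 12500 = 200

200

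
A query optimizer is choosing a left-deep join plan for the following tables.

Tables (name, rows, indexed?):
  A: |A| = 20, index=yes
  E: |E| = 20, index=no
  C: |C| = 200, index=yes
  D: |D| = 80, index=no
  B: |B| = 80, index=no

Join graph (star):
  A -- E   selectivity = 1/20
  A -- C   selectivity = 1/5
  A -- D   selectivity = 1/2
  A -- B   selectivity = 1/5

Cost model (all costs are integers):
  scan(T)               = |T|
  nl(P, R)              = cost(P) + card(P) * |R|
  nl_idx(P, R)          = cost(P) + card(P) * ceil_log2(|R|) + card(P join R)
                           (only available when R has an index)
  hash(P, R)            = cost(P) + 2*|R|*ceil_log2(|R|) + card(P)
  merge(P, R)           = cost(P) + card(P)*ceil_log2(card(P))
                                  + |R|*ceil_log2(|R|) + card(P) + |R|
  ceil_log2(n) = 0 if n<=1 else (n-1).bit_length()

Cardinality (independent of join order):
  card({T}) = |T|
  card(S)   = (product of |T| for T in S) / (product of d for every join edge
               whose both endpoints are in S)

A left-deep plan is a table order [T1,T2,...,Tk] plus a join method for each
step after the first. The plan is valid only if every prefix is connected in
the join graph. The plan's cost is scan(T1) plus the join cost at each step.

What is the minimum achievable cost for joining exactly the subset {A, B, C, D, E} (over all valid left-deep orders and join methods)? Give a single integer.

Selinger DP over subsets of {A,B,C,D,E}:
  {A}: scan cost=20, card=20
  {E}: scan cost=20, card=20
  {C}: scan cost=200, card=200
  {D}: scan cost=80, card=80
  {B}: scan cost=80, card=80
  {AE}: card=20; try (A,nl_idx)→140, (E,hash)→240, (A,hash)→240, (E,merge)→260, (A,merge)→260, (E,nl)→420 …(+1); best=140 via (A,nl_idx)
  {AC}: card=800; try (A,hash)→600, (C,nl_idx)→980, (C,merge)→1940, (A,nl_idx)→2000, (A,merge)→2120, (C,hash)→3240 …(+2); best=600 via (A,hash)
  {AD}: card=800; try (A,hash)→360, (D,merge)→780, (A,merge)→840, (D,hash)→1160, (A,nl_idx)→1280, (D,nl)→1620 …(+1); best=360 via (A,hash)
  {AB}: card=320; try (A,hash)→360, (B,merge)→780, (A,nl_idx)→800, (A,merge)→840, (B,hash)→1160, (B,nl)→1620 …(+1); best=360 via (A,hash)
  {ACE}: card=800; try (C,nl_idx)→1100, (E,hash)→1600, (C,merge)→2060, (C,hash)→3360, (C,nl)→4140, (E,merge)→9520 …(+1); best=1100 via (C,nl_idx)
  {ADE}: card=800; try (D,merge)→900, (D,hash)→1280, (E,hash)→1360, (D,nl)→1740, (E,merge)→9280, (E,nl)→16360; best=900 via (D,merge)
  {ABE}: card=320; try (E,hash)→880, (B,merge)→900, (B,hash)→1280, (B,nl)→1740, (E,merge)→3680, (E,nl)→6760; best=880 via (E,hash)
  {ACD}: card=32000; try (D,hash)→2520, (C,hash)→4360, (D,merge)→10040, (C,merge)→10960, (C,nl_idx)→38760, (D,nl)→64600 …(+1); best=2520 via (D,hash)
  {ABC}: card=12800; try (B,hash)→2520, (C,hash)→3880, (C,merge)→5360, (B,merge)→10040, (C,nl_idx)→15720, (C,nl)→64360 …(+1); best=2520 via (B,hash)
  {ABD}: card=12800; try (D,hash)→1800, (B,hash)→2280, (D,merge)→4200, (B,merge)→9800, (D,nl)→25960, (B,nl)→64360; best=1800 via (D,hash)
  {ACDE}: card=32000; try (D,hash)→3020, (C,hash)→4900, (D,merge)→10540, (C,merge)→11500, (E,hash)→34720, (C,nl_idx)→39300 …(+4); best=3020 via (D,hash)
  {ABCE}: card=12800; try (B,hash)→3020, (C,hash)→4400, (C,merge)→5880, (B,merge)→10540, (E,hash)→15520, (C,nl_idx)→16240 …(+4); best=3020 via (B,hash)
  {ABDE}: card=12800; try (D,hash)→2320, (B,hash)→2820, (D,merge)→4720, (B,merge)→10340, (E,hash)→14800, (D,nl)→26480 …(+3); best=2320 via (D,hash)
  {ABCD}: card=512000; try (D,hash)→16440, (C,hash)→17800, (B,hash)→35640, (D,merge)→195160, (C,merge)→195600, (B,merge)→515160 …(+4); best=16440 via (D,hash)
  {ABCDE}: card=512000; try (D,hash)→16940, (C,hash)→18320, (B,hash)→36140, (D,merge)→195660, (C,merge)→196120, (B,merge)→515660 …(+7); best=16940 via (D,hash)

16940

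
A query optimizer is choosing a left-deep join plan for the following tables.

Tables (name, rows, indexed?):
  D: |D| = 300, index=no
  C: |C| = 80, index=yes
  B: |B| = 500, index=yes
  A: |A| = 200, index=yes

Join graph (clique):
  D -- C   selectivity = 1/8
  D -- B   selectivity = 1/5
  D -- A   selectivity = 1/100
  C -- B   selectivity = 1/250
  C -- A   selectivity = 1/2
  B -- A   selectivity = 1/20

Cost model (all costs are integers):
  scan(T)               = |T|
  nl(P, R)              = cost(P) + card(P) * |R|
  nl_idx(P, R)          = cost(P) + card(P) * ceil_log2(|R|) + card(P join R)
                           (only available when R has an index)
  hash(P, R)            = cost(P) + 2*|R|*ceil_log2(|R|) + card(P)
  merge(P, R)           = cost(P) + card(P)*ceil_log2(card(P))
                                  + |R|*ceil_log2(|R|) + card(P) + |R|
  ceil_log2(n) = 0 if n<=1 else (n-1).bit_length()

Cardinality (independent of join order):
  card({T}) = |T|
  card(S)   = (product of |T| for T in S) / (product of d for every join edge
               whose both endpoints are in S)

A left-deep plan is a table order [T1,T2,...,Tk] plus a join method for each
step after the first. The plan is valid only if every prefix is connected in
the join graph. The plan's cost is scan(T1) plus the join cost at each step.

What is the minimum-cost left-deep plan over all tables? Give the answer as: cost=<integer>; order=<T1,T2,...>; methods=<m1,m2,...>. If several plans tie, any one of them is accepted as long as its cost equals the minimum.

cost=9240; order=C,B,A,D; methods=nl_idx,nl_idx,hash

Selinger DP (subsets sized 1..n):
  {D}: scan cost=300, card=300
  {C}: scan cost=80, card=80
  {B}: scan cost=500, card=500
  {A}: scan cost=200, card=200
  {CD}: card=3000; try (C,hash)→1720, (D,merge)→3720, (C,merge)→3940, (C,nl_idx)→5400, (D,hash)→5560, (D,nl)→24080 …(+1); best=1720 via (C,hash)
  {BD}: card=30000; try (D,hash)→6400, (B,merge)→8300, (D,merge)→8500, (B,hash)→9600, (B,nl_idx)→33000, (B,nl)→150300 …(+1); best=6400 via (D,hash)
  {AD}: card=600; try (A,nl_idx)→3300, (A,hash)→3800, (D,merge)→5000, (A,merge)→5100, (D,hash)→5800, (D,nl)→60200 …(+1); best=3300 via (A,nl_idx)
  {BC}: card=160; try (B,nl_idx)→960, (C,hash)→2120, (C,nl_idx)→4160, (B,merge)→5720, (C,merge)→6140, (B,hash)→9160 …(+2); best=960 via (B,nl_idx)
  {AC}: card=8000; try (C,hash)→1520, (A,merge)→2520, (C,merge)→2640, (A,hash)→3360, (A,nl_idx)→8720, (C,nl_idx)→9600 …(+2); best=1520 via (C,hash)
  {AB}: card=5000; try (A,hash)→4200, (B,merge)→7000, (B,nl_idx)→7000, (A,merge)→7300, (B,hash)→9400, (A,nl_idx)→9500 …(+2); best=4200 via (A,hash)
  {BCD}: card=1200; try (D,merge)→5400, (D,hash)→6520, (B,hash)→13720, (B,nl_idx)→29920, (C,hash)→37520, (B,merge)→45720 …(+5); best=5400 via (D,merge)
  {ACD}: card=3000; try (C,hash)→5020, (A,hash)→7920, (C,nl_idx)→10500, (C,merge)→10540, (D,hash)→14920, (A,nl_idx)→28720 …(+5); best=5020 via (C,hash)
  {ABD}: card=3000; try (B,nl_idx)→11700, (B,hash)→12900, (D,hash)→14600, (B,merge)→14900, (A,hash)→39600, (D,merge)→77200 …(+5); best=11700 via (B,nl_idx)
  {ABC}: card=800; try (A,nl_idx)→3040, (A,merge)→4200, (A,hash)→4320, (C,hash)→10320, (B,hash)→18520, (A,nl)→32960 …(+6); best=3040 via (A,nl_idx)
  {ABCD}: card=60; try (D,hash)→9240, (A,hash)→9800, (D,merge)→14840, (A,nl_idx)→15060, (C,hash)→15820, (B,hash)→17020 …(+9); best=9240 via (D,hash)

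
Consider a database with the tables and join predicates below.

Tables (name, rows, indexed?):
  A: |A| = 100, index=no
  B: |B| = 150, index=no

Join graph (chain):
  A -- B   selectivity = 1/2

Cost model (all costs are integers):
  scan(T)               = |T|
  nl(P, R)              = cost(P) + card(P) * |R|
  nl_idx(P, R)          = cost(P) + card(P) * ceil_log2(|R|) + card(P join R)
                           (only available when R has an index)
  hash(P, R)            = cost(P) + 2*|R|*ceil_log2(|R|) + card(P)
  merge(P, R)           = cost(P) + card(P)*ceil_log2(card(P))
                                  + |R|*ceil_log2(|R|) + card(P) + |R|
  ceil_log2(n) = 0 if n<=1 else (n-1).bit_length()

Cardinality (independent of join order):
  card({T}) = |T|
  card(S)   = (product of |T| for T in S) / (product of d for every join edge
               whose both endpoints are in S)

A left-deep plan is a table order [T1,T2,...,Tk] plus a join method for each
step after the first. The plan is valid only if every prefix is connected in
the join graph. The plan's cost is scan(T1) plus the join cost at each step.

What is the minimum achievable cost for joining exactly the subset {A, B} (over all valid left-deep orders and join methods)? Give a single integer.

1700

Selinger DP over subsets of {A,B}:
  {A}: scan cost=100, card=100
  {B}: scan cost=150, card=150
  {AB}: card=7500; try (A,hash)→1700, (B,merge)→2250, (A,merge)→2300, (B,hash)→2600, (B,nl)→15100, (A,nl)→15150; best=1700 via (A,hash)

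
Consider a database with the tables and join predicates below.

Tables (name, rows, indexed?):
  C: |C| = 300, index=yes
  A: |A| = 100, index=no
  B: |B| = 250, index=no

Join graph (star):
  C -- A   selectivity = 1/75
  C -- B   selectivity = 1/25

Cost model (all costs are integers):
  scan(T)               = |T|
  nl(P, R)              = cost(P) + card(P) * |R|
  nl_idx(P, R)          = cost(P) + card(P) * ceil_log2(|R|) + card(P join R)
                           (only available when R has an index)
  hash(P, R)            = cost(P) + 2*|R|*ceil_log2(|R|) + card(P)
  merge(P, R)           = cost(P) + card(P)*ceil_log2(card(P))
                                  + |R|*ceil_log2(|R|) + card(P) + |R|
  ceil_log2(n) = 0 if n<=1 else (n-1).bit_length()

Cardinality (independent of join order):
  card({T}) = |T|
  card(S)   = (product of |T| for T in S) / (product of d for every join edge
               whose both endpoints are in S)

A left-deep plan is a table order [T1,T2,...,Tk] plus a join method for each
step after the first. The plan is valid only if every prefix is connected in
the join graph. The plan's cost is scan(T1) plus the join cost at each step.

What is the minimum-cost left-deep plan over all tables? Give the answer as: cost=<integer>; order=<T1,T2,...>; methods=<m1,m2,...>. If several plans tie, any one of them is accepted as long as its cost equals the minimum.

cost=5800; order=A,C,B; methods=nl_idx,hash

Selinger DP (subsets sized 1..n):
  {C}: scan cost=300, card=300
  {A}: scan cost=100, card=100
  {B}: scan cost=250, card=250
  {AC}: card=400; try (C,nl_idx)→1400, (A,hash)→2000, (C,merge)→3900, (A,merge)→4100, (C,hash)→5600, (C,nl)→30100 …(+1); best=1400 via (C,nl_idx)
  {BC}: card=3000; try (B,hash)→4600, (C,merge)→5500, (C,nl_idx)→5500, (B,merge)→5550, (C,hash)→5900, (C,nl)→75250 …(+1); best=4600 via (B,hash)
  {ABC}: card=4000; try (B,hash)→5800, (B,merge)→7650, (A,hash)→9000, (A,merge)→44400, (B,nl)→101400, (A,nl)→304600; best=5800 via (B,hash)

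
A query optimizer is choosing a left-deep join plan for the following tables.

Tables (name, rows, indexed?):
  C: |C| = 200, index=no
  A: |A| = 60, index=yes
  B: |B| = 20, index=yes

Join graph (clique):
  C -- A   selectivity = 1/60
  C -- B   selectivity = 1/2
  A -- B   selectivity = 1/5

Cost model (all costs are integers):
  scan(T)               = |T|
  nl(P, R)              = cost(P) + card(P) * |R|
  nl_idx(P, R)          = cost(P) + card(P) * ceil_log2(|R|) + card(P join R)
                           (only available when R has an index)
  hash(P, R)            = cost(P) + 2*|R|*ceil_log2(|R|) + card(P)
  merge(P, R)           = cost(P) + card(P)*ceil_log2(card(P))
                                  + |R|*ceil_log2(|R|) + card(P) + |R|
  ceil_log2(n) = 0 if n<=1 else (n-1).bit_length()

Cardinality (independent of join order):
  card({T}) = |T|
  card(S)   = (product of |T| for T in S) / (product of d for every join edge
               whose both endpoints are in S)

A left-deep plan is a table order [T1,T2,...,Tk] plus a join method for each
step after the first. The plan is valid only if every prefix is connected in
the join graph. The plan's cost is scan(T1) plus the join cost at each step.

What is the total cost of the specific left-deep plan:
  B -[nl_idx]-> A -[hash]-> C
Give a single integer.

3820

step 1: scan B: cost=20, card=20
step 2: join A via nl_idx
    card(P join A) = 20*60/(5) = 240
    cost = 20 + 20*6 + 240 = 380
step 3: join C via hash
    card(P join C) = 240*200/(60*2) = 400
    cost = 380 + 2*200*8 + 240 = 3820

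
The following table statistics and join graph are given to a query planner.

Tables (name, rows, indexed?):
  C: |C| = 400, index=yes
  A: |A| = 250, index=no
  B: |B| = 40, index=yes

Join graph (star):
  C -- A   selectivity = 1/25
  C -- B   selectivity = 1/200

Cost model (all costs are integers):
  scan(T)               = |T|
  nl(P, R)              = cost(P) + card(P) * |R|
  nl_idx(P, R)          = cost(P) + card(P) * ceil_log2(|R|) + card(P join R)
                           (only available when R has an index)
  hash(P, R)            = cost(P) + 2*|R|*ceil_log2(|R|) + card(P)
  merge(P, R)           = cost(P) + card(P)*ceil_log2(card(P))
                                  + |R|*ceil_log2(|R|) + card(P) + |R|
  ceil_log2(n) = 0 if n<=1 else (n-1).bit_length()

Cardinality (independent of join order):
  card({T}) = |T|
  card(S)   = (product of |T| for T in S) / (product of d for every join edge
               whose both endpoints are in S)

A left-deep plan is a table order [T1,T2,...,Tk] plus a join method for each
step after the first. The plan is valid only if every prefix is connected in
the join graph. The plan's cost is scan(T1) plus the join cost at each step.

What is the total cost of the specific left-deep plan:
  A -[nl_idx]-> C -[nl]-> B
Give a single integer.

step 1: scan A: cost=250, card=250
step 2: join C via nl_idx
    card(P join C) = 250*400/(25) = 4000
    cost = 250 + 250*9 + 4000 = 6500
step 3: join B via nl
    card(P join B) = 4000*40/(200) = 800
    cost = 6500 + 4000*40 = 166500

166500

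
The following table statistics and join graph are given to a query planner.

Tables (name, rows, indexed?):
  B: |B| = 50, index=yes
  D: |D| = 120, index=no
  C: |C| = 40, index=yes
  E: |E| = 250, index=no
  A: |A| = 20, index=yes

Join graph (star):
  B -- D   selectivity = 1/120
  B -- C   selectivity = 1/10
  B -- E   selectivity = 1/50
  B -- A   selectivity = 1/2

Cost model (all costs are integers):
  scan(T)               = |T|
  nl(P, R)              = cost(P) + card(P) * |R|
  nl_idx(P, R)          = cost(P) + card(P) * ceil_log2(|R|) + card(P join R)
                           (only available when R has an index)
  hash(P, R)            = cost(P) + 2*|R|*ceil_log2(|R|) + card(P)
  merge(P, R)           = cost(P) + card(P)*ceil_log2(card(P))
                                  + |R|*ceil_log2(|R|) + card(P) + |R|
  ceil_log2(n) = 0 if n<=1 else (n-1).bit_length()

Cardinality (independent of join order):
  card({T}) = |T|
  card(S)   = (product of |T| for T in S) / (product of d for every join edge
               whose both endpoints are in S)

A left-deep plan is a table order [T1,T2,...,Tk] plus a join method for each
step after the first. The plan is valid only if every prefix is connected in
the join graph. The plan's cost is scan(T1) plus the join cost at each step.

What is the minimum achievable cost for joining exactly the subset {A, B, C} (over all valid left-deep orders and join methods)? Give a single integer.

Selinger DP over subsets of {A,B,C}:
  {B}: scan cost=50, card=50
  {C}: scan cost=40, card=40
  {A}: scan cost=20, card=20
  {BC}: card=200; try (B,nl_idx)→480, (C,nl_idx)→550, (C,hash)→580, (B,merge)→670, (C,merge)→680, (B,hash)→680 …(+2); best=480 via (B,nl_idx)
  {AB}: card=500; try (A,hash)→300, (B,merge)→490, (A,merge)→520, (B,hash)→640, (B,nl_idx)→640, (A,nl_idx)→800 …(+2); best=300 via (A,hash)
  {ABC}: card=2000; try (A,hash)→880, (C,hash)→1280, (A,merge)→2400, (A,nl_idx)→3480, (A,nl)→4480, (C,nl_idx)→5300 …(+2); best=880 via (A,hash)

880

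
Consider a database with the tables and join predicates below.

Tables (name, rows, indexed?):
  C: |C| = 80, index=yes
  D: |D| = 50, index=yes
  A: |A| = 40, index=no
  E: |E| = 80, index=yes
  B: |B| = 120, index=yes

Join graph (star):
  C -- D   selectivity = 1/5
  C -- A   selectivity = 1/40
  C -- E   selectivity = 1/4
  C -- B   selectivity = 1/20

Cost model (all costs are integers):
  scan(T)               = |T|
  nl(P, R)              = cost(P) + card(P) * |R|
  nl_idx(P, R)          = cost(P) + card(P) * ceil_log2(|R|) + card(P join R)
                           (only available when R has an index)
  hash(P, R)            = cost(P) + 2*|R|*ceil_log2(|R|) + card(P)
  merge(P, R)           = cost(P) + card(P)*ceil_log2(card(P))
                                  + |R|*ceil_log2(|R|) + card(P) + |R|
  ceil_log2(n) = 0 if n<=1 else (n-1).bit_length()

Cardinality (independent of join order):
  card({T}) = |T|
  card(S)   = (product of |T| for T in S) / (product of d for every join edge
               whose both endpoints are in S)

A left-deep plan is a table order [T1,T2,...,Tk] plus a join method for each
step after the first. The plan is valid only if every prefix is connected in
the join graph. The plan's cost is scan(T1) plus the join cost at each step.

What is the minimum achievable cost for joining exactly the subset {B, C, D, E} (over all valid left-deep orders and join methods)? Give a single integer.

Selinger DP over subsets of {B,C,D,E}:
  {C}: scan cost=80, card=80
  {D}: scan cost=50, card=50
  {E}: scan cost=80, card=80
  {B}: scan cost=120, card=120
  {CD}: card=800; try (D,hash)→760, (C,merge)→1040, (D,merge)→1070, (C,nl_idx)→1200, (C,hash)→1220, (D,nl_idx)→1360 …(+2); best=760 via (D,hash)
  {CE}: card=1600; try (E,hash)→1280, (C,hash)→1280, (E,merge)→1360, (C,merge)→1360, (E,nl_idx)→2240, (C,nl_idx)→2240 …(+2); best=1280 via (E,hash)
  {BC}: card=480; try (B,nl_idx)→1120, (C,hash)→1360, (C,nl_idx)→1440, (B,merge)→1680, (C,merge)→1720, (B,hash)→1840 …(+2); best=1120 via (B,nl_idx)
  {CDE}: card=16000; try (E,hash)→2680, (D,hash)→3480, (E,merge)→10200, (D,merge)→20830, (E,nl_idx)→22360, (D,nl_idx)→26880 …(+2); best=2680 via (E,hash)
  {BCD}: card=4800; try (D,hash)→2200, (B,hash)→3240, (D,merge)→6270, (D,nl_idx)→8800, (B,merge)→10520, (B,nl_idx)→11160 …(+2); best=2200 via (D,hash)
  {BCE}: card=9600; try (E,hash)→2720, (B,hash)→4560, (E,merge)→6560, (E,nl_idx)→14080, (B,merge)→21440, (B,nl_idx)→22080 …(+2); best=2720 via (E,hash)
  {BCDE}: card=96000; try (E,hash)→8120, (D,hash)→12920, (B,hash)→20360, (E,merge)→70040, (E,nl_idx)→131800, (D,merge)→147070 …(+6); best=8120 via (E,hash)

8120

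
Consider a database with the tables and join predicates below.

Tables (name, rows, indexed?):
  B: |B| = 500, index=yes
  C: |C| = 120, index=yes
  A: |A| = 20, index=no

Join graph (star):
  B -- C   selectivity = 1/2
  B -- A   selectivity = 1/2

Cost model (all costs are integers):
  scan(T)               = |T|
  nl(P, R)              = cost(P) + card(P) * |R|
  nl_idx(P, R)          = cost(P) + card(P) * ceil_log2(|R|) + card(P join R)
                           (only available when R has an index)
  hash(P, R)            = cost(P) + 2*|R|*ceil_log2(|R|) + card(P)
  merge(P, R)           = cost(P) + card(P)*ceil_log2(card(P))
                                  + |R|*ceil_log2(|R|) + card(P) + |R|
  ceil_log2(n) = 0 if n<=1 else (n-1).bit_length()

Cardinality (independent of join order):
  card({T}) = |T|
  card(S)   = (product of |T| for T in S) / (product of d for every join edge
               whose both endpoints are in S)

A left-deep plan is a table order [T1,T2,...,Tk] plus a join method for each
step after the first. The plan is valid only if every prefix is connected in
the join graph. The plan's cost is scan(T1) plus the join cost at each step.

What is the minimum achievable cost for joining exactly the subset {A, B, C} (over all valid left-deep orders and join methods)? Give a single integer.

Selinger DP over subsets of {A,B,C}:
  {B}: scan cost=500, card=500
  {C}: scan cost=120, card=120
  {A}: scan cost=20, card=20
  {BC}: card=30000; try (C,hash)→2680, (B,merge)→6080, (C,merge)→6460, (B,hash)→9240, (B,nl_idx)→31200, (C,nl_idx)→34000 …(+2); best=2680 via (C,hash)
  {AB}: card=5000; try (A,hash)→1200, (B,merge)→5140, (B,nl_idx)→5200, (A,merge)→5620, (B,hash)→9040, (B,nl)→10020 …(+1); best=1200 via (A,hash)
  {ABC}: card=300000; try (C,hash)→7880, (A,hash)→32880, (C,merge)→72160, (C,nl_idx)→336200, (A,merge)→482800, (C,nl)→601200 …(+1); best=7880 via (C,hash)

7880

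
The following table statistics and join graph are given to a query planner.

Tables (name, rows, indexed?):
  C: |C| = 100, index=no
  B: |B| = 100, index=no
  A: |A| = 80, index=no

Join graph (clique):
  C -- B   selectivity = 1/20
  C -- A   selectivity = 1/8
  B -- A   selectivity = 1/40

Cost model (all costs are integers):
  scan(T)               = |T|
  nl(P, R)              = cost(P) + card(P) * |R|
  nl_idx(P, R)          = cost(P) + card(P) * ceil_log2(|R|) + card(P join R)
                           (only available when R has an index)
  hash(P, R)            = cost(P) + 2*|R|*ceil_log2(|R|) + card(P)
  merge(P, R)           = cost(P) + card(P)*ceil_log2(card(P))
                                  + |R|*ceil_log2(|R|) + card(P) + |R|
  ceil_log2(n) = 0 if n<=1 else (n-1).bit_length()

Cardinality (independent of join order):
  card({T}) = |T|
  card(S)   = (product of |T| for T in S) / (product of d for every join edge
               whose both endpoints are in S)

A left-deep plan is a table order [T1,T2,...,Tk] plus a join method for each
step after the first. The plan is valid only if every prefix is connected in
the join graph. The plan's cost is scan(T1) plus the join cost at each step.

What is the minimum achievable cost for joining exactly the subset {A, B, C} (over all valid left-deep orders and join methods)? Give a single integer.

2920

Selinger DP over subsets of {A,B,C}:
  {C}: scan cost=100, card=100
  {B}: scan cost=100, card=100
  {A}: scan cost=80, card=80
  {BC}: card=500; try (C,hash)→1600, (B,hash)→1600, (C,merge)→1700, (B,merge)→1700, (C,nl)→10100, (B,nl)→10100; best=1600 via (C,hash)
  {AC}: card=1000; try (A,hash)→1320, (C,merge)→1520, (A,merge)→1540, (C,hash)→1560, (C,nl)→8080, (A,nl)→8100; best=1320 via (A,hash)
  {AB}: card=200; try (A,hash)→1320, (B,merge)→1520, (A,merge)→1540, (B,hash)→1560, (B,nl)→8080, (A,nl)→8100; best=1320 via (A,hash)
  {ABC}: card=125; try (C,hash)→2920, (A,hash)→3220, (B,hash)→3720, (C,merge)→3920, (A,merge)→7240, (B,merge)→13120 …(+3); best=2920 via (C,hash)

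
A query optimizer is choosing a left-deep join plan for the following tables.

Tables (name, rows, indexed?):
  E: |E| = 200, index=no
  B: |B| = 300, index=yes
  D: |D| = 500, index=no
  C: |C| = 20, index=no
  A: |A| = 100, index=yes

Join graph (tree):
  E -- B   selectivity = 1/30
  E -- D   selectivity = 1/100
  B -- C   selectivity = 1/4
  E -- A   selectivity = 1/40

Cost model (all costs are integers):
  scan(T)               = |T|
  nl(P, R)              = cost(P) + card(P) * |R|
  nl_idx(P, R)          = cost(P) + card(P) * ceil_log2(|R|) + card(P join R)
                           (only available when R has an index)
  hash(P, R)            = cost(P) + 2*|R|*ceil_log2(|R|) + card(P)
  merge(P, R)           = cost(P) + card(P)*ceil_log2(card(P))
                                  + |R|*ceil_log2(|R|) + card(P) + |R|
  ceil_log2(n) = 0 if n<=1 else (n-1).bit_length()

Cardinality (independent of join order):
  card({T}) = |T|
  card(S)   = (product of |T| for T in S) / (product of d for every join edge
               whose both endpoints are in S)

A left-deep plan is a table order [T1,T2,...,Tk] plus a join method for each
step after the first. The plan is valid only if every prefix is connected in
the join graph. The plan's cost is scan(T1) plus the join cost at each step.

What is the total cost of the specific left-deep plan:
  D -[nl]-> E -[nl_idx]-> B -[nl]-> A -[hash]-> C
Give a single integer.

1144700

step 1: scan D: cost=500, card=500
step 2: join E via nl
    card(P join E) = 500*200/(100) = 1000
    cost = 500 + 500*200 = 100500
step 3: join B via nl_idx
    card(P join B) = 1000*300/(30) = 10000
    cost = 100500 + 1000*9 + 10000 = 119500
step 4: join A via nl
    card(P join A) = 10000*100/(40) = 25000
    cost = 119500 + 10000*100 = 1119500
step 5: join C via hash
    card(P join C) = 25000*20/(4) = 125000
    cost = 1119500 + 2*20*5 + 25000 = 1144700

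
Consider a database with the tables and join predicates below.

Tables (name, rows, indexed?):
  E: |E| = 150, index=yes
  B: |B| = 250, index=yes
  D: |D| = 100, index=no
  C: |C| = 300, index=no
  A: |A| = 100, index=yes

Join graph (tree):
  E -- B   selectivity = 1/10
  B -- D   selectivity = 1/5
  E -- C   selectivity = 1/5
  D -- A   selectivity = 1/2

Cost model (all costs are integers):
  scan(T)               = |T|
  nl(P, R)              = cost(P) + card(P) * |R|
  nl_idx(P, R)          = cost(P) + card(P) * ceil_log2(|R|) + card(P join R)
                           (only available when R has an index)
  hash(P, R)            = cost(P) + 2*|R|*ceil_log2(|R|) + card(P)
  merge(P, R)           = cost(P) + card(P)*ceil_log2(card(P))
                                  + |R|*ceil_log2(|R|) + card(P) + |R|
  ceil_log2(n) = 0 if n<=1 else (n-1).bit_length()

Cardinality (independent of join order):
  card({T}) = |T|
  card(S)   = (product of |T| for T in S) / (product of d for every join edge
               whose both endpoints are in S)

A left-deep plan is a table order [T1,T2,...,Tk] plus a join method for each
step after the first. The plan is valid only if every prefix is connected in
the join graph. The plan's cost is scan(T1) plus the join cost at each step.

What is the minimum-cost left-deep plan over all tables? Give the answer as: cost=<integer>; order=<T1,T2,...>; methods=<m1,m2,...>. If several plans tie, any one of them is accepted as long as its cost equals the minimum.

cost=3839850; order=B,E,D,A,C; methods=hash,hash,hash,hash

Selinger DP (subsets sized 1..n):
  {E}: scan cost=150, card=150
  {B}: scan cost=250, card=250
  {D}: scan cost=100, card=100
  {C}: scan cost=300, card=300
  {A}: scan cost=100, card=100
  {BE}: card=3750; try (E,hash)→2900, (B,merge)→3750, (E,merge)→3850, (B,hash)→4300, (B,nl_idx)→5100, (E,nl_idx)→6000 …(+2); best=2900 via (E,hash)
  {CE}: card=9000; try (E,hash)→3000, (C,merge)→4500, (E,merge)→4650, (C,hash)→5700, (E,nl_idx)→11700, (C,nl)→45150 …(+1); best=3000 via (E,hash)
  {BD}: card=5000; try (D,hash)→1900, (B,merge)→3150, (D,merge)→3300, (B,hash)→4200, (B,nl_idx)→5900, (B,nl)→25100 …(+1); best=1900 via (D,hash)
  {AD}: card=5000; try (D,hash)→1600, (A,hash)→1600, (D,merge)→1700, (A,merge)→1700, (A,nl_idx)→5800, (D,nl)→10100 …(+1); best=1600 via (D,hash)
  {BDE}: card=75000; try (D,hash)→8050, (E,hash)→9300, (D,merge)→52450, (E,merge)→73250, (E,nl_idx)→116900, (D,nl)→377900 …(+1); best=8050 via (D,hash)
  {BCE}: card=225000; try (C,hash)→12050, (B,hash)→16000, (C,merge)→54650, (B,merge)→140250, (B,nl_idx)→300000, (C,nl)→1127900 …(+1); best=12050 via (C,hash)
  {ABD}: card=250000; try (A,hash)→8300, (B,hash)→10600, (A,merge)→72700, (B,merge)→73850, (A,nl_idx)→286900, (B,nl_idx)→291600 …(+2); best=8300 via (A,hash)
  {BCDE}: card=4500000; try (C,hash)→88450, (D,hash)→238450, (C,merge)→1361050, (D,merge)→4287850, (C,nl)→22508050, (D,nl)→22512050; best=88450 via (C,hash)
  {ABDE}: card=3750000; try (A,hash)→84450, (E,hash)→260700, (A,merge)→1358850, (A,nl_idx)→4283050, (E,merge)→4759650, (E,nl_idx)→5758300 …(+2); best=84450 via (A,hash)
  {ABCDE}: card=225000000; try (C,hash)→3839850, (A,hash)→4589850, (C,merge)→86337450, (A,merge)→108089250, (A,nl_idx)→256588450, (A,nl)→450088450 …(+1); best=3839850 via (C,hash)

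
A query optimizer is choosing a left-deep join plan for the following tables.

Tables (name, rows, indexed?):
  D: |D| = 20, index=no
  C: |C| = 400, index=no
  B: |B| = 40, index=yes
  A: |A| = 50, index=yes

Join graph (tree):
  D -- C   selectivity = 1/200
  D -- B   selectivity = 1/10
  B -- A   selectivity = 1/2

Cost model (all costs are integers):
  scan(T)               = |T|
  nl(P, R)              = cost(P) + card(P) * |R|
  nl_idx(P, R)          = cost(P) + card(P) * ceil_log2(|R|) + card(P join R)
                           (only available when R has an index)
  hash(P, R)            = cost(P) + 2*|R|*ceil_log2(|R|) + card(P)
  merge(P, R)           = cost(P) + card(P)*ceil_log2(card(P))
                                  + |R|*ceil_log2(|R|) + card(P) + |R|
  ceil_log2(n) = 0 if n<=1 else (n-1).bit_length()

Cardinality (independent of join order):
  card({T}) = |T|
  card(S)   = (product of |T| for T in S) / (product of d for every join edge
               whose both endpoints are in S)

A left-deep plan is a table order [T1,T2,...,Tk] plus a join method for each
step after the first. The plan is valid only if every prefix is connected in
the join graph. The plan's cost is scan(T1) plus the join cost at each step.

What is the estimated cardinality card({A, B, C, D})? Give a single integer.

4000

Tables in S: A(50), B(40), C(400), D(20)
Edges inside S: D-C(d=200), D-B(d=10), B-A(d=2)
numerator = 50 * 40 * 400 * 20 = 16000000
denominator = 200 * 10 * 2 = 4000
card(S) = 16000000 / 4000 = 4000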